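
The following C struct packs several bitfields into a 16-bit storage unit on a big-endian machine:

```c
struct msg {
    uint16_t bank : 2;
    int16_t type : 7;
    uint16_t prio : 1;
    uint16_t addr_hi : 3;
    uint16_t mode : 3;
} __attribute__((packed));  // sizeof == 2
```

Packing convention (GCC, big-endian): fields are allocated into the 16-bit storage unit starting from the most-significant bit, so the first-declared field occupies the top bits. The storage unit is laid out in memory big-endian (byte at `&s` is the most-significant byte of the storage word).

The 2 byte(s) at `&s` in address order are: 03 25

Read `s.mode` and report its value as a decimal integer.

5

[0]=0x03 [1]=0x25 (big-endian) → word 0x0325
bank [14+:2] = (word>>14) & 0x3 = 0
type [7+:7] = (word>>7) & 0x7f = 6
prio [6+:1] = (word>>6) & 0x1 = 0
addr_hi [3+:3] = (word>>3) & 0x7 = 4
mode [0+:3] = (word>>0) & 0x7 = 5  ←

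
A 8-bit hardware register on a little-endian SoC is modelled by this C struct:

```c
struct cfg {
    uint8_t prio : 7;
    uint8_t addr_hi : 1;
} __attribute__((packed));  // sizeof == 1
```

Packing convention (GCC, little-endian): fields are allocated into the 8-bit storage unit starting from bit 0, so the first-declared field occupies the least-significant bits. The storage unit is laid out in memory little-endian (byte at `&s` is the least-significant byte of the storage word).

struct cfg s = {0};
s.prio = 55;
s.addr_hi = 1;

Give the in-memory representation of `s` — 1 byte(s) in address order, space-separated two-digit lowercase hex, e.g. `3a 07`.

prio:7 = 55 → 0x37 << 0 → word 0x37
addr_hi:1 = 1 → 0x1 << 7 → word 0xb7
word = 0xb7 → little-endian bytes:
  [0]=0xb7

b7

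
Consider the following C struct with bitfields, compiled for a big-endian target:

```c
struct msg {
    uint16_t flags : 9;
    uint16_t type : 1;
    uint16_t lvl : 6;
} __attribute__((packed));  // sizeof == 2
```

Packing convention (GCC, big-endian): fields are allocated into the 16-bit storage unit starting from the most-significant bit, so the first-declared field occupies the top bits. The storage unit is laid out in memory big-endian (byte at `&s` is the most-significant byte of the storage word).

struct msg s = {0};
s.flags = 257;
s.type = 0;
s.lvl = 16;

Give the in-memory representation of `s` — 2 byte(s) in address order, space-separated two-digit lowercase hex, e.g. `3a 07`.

flags:9 = 257 → 0x101 << 7 → word 0x8080
type:1 = 0 → 0x0 << 6 → word 0x8080
lvl:6 = 16 → 0x10 << 0 → word 0x8090
word = 0x8090 → big-endian bytes:
  [0]=0x80  [1]=0x90

80 90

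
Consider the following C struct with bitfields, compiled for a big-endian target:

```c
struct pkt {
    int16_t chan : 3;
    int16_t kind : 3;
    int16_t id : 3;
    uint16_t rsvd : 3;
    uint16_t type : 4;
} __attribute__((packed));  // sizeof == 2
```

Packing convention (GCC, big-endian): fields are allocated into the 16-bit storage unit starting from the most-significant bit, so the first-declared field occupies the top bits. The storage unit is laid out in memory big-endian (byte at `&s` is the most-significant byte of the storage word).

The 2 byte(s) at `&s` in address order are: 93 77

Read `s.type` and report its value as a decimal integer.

[0]=0x93 [1]=0x77 (big-endian) → word 0x9377
chan:3 @ bit 13 → (0x9377>>13)&0x7 = 0x4
kind:3 @ bit 10 → (0x9377>>10)&0x7 = 0x4
id:3 @ bit 7 → (0x9377>>7)&0x7 = 0x6
rsvd:3 @ bit 4 → (0x9377>>4)&0x7 = 0x7
type:4 @ bit 0 → (0x9377>>0)&0xf = 0x7  ←

7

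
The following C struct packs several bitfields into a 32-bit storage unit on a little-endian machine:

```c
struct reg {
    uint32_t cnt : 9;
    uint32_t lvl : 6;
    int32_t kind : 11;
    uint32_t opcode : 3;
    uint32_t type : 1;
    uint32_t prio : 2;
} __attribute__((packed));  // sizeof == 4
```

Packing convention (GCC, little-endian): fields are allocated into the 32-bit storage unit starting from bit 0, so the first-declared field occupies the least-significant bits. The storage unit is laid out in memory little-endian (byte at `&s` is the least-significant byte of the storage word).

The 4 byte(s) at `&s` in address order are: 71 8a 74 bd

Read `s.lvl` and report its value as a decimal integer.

[0]=0x71 [1]=0x8a [2]=0x74 [3]=0xbd (little-endian) → word 0xbd748a71
cnt:9 @ bit 0 → (0xbd748a71>>0)&0x1ff = 0x71
lvl:6 @ bit 9 → (0xbd748a71>>9)&0x3f = 0x5  ←
kind:11 @ bit 15 → (0xbd748a71>>15)&0x7ff = 0x2e9
opcode:3 @ bit 26 → (0xbd748a71>>26)&0x7 = 0x7
type:1 @ bit 29 → (0xbd748a71>>29)&0x1 = 0x1
prio:2 @ bit 30 → (0xbd748a71>>30)&0x3 = 0x2

5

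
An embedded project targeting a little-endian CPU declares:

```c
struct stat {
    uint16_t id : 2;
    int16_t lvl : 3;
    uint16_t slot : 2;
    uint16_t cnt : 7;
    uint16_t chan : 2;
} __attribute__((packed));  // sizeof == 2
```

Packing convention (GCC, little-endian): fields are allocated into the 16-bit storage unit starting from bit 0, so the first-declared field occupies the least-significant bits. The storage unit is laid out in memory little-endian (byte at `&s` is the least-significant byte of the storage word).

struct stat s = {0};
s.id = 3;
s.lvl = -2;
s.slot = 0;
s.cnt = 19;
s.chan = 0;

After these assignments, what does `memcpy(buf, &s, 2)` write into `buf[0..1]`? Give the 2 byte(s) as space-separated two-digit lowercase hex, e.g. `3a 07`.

9b 09

[0+:2] id=3 & 0x3 = 0x3; word=0x0003
[2+:3] lvl=-2 & 0x7 = 0x6; word=0x001b
[5+:2] slot=0 & 0x3 = 0x0; word=0x001b
[7+:7] cnt=19 & 0x7f = 0x13; word=0x099b
[14+:2] chan=0 & 0x3 = 0x0; word=0x099b
word = 0x099b → little-endian bytes:
  [0]=0x9b  [1]=0x09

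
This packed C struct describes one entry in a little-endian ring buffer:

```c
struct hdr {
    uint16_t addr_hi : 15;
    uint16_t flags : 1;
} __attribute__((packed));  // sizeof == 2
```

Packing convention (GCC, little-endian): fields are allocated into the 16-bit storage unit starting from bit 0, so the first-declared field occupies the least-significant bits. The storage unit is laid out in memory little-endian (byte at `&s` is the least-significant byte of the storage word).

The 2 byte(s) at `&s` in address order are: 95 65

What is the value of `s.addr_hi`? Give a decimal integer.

26005

[0]=0x95 [1]=0x65 (little-endian) → word 0x6595
addr_hi [0+:15] = (word>>0) & 0x7fff = 26005  ←
flags [15+:1] = (word>>15) & 0x1 = 0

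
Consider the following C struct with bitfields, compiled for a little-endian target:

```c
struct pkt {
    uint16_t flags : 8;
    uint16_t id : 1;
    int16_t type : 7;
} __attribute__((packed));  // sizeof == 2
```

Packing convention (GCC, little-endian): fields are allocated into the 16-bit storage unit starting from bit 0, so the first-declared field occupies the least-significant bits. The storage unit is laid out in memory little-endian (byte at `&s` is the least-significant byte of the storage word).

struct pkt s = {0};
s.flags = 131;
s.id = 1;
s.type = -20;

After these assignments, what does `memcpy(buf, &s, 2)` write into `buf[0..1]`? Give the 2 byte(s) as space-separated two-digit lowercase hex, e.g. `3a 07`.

83 d9

flags (8b) val=131 bits=0x83 at bit 0: 0x0083
id (1b) val=1 bits=0x1 at bit 8: 0x0183
type (7b) val=-20 bits=0x6c at bit 9: 0xd983
word = 0xd983 → little-endian bytes:
  [0]=0x83  [1]=0xd9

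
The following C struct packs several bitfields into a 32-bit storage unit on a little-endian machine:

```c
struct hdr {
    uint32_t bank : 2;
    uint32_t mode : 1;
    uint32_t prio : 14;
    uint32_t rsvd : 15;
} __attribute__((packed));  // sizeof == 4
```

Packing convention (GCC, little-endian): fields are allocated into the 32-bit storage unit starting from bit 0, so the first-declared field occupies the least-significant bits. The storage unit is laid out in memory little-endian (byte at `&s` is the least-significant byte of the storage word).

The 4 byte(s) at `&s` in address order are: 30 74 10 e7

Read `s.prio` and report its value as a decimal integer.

3718

[0]=0x30 [1]=0x74 [2]=0x10 [3]=0xe7 (little-endian) → word 0xe7107430
bank:2 @ bit 0 → (0xe7107430>>0)&0x3 = 0x0
mode:1 @ bit 2 → (0xe7107430>>2)&0x1 = 0x0
prio:14 @ bit 3 → (0xe7107430>>3)&0x3fff = 0xe86  ←
rsvd:15 @ bit 17 → (0xe7107430>>17)&0x7fff = 0x7388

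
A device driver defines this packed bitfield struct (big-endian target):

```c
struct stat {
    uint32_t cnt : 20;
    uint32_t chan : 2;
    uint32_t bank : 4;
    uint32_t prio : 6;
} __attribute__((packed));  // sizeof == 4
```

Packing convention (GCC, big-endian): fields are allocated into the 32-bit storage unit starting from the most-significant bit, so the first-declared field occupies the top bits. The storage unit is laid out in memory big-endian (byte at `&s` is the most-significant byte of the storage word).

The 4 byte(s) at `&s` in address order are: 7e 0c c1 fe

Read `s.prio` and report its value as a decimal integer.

62

[0]=0x7e [1]=0x0c [2]=0xc1 [3]=0xfe (big-endian) → word 0x7e0cc1fe
cnt:20 @ bit 12 → (0x7e0cc1fe>>12)&0xfffff = 0x7e0cc
chan:2 @ bit 10 → (0x7e0cc1fe>>10)&0x3 = 0x0
bank:4 @ bit 6 → (0x7e0cc1fe>>6)&0xf = 0x7
prio:6 @ bit 0 → (0x7e0cc1fe>>0)&0x3f = 0x3e  ←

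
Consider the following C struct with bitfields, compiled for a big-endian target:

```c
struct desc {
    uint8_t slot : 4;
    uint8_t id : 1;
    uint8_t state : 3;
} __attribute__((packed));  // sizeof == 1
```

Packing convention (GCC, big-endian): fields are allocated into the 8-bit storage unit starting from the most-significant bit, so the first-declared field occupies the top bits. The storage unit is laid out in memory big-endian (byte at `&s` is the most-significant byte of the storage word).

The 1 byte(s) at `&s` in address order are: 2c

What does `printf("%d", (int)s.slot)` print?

2

[0]=0x2c (big-endian) → word 0x2c
slot:4 @ bit 4 → (0x2c>>4)&0xf = 0x2  ←
id:1 @ bit 3 → (0x2c>>3)&0x1 = 0x1
state:3 @ bit 0 → (0x2c>>0)&0x7 = 0x4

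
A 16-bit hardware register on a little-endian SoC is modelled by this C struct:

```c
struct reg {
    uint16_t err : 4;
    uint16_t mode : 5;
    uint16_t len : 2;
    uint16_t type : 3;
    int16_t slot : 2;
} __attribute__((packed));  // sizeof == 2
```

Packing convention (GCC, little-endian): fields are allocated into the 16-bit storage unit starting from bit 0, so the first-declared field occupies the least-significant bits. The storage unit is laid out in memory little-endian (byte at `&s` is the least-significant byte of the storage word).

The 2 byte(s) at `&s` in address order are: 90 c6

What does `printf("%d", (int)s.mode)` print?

9

[0]=0x90 [1]=0xc6 (little-endian) → word 0xc690
err [0+:4] = (word>>0) & 0xf = 0
mode [4+:5] = (word>>4) & 0x1f = 9  ←
len [9+:2] = (word>>9) & 0x3 = 3
type [11+:3] = (word>>11) & 0x7 = 0
slot [14+:2] = (word>>14) & 0x3 = 3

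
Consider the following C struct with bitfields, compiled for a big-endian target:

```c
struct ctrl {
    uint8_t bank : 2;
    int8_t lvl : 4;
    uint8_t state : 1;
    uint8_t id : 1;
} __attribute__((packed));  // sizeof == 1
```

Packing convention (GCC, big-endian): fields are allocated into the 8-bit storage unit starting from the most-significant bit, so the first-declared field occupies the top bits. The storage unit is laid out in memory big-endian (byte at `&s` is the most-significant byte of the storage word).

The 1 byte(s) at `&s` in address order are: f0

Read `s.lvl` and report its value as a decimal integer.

-4

[0]=0xf0 (big-endian) → word 0xf0
bank:2 @ bit 6 → (0xf0>>6)&0x3 = 0x3
lvl:4 @ bit 2 → (0xf0>>2)&0xf = 0xc  ←
state:1 @ bit 1 → (0xf0>>1)&0x1 = 0x0
id:1 @ bit 0 → (0xf0>>0)&0x1 = 0x0
lvl signed 4b, MSB=1: 12 - 16 = -4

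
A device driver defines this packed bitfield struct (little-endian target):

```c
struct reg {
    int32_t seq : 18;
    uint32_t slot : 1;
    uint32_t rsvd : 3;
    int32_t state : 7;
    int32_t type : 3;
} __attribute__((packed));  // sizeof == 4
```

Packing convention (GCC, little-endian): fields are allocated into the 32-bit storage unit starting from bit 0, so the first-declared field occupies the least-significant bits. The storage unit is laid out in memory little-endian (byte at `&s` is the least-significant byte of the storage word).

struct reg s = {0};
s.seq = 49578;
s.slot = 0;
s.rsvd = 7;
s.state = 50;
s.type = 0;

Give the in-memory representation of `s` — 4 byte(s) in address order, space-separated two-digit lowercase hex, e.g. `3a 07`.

aa c1 b8 0c

seq (18b) val=49578 bits=0xc1aa at bit 0: 0x0000c1aa
slot (1b) val=0 bits=0x0 at bit 18: 0x0000c1aa
rsvd (3b) val=7 bits=0x7 at bit 19: 0x0038c1aa
state (7b) val=50 bits=0x32 at bit 22: 0x0cb8c1aa
type (3b) val=0 bits=0x0 at bit 29: 0x0cb8c1aa
word = 0x0cb8c1aa → little-endian bytes:
  [0]=0xaa  [1]=0xc1  [2]=0xb8  [3]=0x0c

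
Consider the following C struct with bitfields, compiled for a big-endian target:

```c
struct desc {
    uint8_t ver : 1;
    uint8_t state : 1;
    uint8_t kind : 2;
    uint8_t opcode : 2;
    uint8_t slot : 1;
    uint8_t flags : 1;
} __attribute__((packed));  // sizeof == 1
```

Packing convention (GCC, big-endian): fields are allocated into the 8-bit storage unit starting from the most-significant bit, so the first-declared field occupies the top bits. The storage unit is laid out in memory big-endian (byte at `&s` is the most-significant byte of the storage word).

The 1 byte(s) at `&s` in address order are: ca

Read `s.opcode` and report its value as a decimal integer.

2

[0]=0xca (big-endian) → word 0xca
ver [7+:1] = (word>>7) & 0x1 = 1
state [6+:1] = (word>>6) & 0x1 = 1
kind [4+:2] = (word>>4) & 0x3 = 0
opcode [2+:2] = (word>>2) & 0x3 = 2  ←
slot [1+:1] = (word>>1) & 0x1 = 1
flags [0+:1] = (word>>0) & 0x1 = 0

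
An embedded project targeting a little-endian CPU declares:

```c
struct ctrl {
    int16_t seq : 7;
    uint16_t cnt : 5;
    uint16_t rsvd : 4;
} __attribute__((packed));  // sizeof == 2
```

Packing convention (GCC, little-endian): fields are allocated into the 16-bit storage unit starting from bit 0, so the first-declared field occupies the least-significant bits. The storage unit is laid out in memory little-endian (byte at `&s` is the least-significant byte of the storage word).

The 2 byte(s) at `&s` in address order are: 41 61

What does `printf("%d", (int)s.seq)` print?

-63

[0]=0x41 [1]=0x61 (little-endian) → word 0x6141
seq [0+:7] = (word>>0) & 0x7f = 65  ←
cnt [7+:5] = (word>>7) & 0x1f = 2
rsvd [12+:4] = (word>>12) & 0xf = 6
seq signed 7b, MSB=1: 65 - 128 = -63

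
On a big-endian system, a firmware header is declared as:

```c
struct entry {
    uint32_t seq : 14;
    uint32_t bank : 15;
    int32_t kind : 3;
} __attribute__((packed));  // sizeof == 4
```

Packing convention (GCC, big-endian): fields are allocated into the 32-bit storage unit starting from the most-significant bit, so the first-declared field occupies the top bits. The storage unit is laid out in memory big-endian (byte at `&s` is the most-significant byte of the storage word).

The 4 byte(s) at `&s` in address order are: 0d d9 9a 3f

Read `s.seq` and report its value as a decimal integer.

886

[0]=0x0d [1]=0xd9 [2]=0x9a [3]=0x3f (big-endian) → word 0x0dd99a3f
seq [18+:14] = (word>>18) & 0x3fff = 886  ←
bank [3+:15] = (word>>3) & 0x7fff = 13127
kind [0+:3] = (word>>0) & 0x7 = 7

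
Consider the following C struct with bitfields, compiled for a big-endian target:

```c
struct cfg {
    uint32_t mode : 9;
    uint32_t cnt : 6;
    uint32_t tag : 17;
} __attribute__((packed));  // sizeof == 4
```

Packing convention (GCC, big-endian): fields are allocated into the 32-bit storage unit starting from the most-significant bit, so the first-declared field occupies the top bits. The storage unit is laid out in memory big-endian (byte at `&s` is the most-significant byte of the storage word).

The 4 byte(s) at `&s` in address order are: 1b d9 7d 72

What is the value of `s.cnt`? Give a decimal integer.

44

[0]=0x1b [1]=0xd9 [2]=0x7d [3]=0x72 (big-endian) → word 0x1bd97d72
mode:9 @ bit 23 → (0x1bd97d72>>23)&0x1ff = 0x37
cnt:6 @ bit 17 → (0x1bd97d72>>17)&0x3f = 0x2c  ←
tag:17 @ bit 0 → (0x1bd97d72>>0)&0x1ffff = 0x17d72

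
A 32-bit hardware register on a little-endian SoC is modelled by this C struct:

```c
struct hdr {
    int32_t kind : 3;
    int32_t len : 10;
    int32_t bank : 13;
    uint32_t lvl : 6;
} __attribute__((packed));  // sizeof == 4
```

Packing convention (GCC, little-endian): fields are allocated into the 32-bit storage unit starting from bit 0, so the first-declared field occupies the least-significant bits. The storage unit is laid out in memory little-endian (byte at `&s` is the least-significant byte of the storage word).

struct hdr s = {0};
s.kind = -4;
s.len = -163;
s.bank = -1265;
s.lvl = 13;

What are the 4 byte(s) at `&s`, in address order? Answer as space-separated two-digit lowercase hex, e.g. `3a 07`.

ec fa 61 37

kind (3b) val=-4 bits=0x4 at bit 0: 0x00000004
len (10b) val=-163 bits=0x35d at bit 3: 0x00001aec
bank (13b) val=-1265 bits=0x1b0f at bit 13: 0x0361faec
lvl (6b) val=13 bits=0xd at bit 26: 0x3761faec
word = 0x3761faec → little-endian bytes:
  [0]=0xec  [1]=0xfa  [2]=0x61  [3]=0x37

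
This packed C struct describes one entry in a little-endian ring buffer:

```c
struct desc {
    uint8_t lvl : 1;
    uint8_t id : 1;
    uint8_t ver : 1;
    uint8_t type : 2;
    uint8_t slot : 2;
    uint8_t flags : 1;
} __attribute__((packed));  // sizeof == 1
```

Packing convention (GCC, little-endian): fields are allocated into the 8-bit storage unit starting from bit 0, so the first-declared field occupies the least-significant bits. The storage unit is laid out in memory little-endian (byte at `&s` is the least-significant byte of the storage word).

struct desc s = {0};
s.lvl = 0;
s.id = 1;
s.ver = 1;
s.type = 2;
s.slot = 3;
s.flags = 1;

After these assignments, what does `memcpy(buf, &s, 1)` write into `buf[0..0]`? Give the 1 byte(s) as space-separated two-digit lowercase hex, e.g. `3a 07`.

[0+:1] lvl=0 & 0x1 = 0x0; word=0x00
[1+:1] id=1 & 0x1 = 0x1; word=0x02
[2+:1] ver=1 & 0x1 = 0x1; word=0x06
[3+:2] type=2 & 0x3 = 0x2; word=0x16
[5+:2] slot=3 & 0x3 = 0x3; word=0x76
[7+:1] flags=1 & 0x1 = 0x1; word=0xf6
word = 0xf6 → little-endian bytes:
  [0]=0xf6

f6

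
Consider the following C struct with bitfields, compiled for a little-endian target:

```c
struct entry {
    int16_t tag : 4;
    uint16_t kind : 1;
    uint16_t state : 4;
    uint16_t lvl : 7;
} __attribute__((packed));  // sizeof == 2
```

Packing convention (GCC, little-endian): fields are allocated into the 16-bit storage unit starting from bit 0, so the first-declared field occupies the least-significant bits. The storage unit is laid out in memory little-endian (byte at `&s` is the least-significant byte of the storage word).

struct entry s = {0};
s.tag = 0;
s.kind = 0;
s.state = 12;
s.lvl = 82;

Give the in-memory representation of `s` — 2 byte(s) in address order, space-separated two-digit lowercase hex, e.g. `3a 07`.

tag (4b) val=0 bits=0x0 at bit 0: 0x0000
kind (1b) val=0 bits=0x0 at bit 4: 0x0000
state (4b) val=12 bits=0xc at bit 5: 0x0180
lvl (7b) val=82 bits=0x52 at bit 9: 0xa580
word = 0xa580 → little-endian bytes:
  [0]=0x80  [1]=0xa5

80 a5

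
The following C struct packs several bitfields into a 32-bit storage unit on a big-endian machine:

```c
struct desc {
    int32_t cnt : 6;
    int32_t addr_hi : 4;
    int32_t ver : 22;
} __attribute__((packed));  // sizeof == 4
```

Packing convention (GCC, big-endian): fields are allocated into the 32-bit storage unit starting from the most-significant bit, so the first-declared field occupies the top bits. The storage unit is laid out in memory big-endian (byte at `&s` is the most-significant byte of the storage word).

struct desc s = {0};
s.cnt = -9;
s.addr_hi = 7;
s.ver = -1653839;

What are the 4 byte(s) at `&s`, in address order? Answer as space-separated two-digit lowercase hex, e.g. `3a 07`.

[26+:6] cnt=-9 & 0x3f = 0x37; word=0xdc000000
[22+:4] addr_hi=7 & 0xf = 0x7; word=0xddc00000
[0+:22] ver=-1653839 & 0x3fffff = 0x26c3b1; word=0xdde6c3b1
word = 0xdde6c3b1 → big-endian bytes:
  [0]=0xdd  [1]=0xe6  [2]=0xc3  [3]=0xb1

dd e6 c3 b1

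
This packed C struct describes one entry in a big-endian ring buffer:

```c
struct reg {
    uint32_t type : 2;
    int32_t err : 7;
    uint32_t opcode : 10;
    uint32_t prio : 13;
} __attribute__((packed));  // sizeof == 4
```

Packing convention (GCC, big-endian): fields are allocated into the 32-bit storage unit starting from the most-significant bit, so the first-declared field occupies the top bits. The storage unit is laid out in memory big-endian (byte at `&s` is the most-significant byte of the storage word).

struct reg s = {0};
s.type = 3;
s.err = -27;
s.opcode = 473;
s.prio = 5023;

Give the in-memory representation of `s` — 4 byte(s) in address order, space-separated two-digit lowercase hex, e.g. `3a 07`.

[30+:2] type=3 & 0x3 = 0x3; word=0xc0000000
[23+:7] err=-27 & 0x7f = 0x65; word=0xf2800000
[13+:10] opcode=473 & 0x3ff = 0x1d9; word=0xf2bb2000
[0+:13] prio=5023 & 0x1fff = 0x139f; word=0xf2bb339f
word = 0xf2bb339f → big-endian bytes:
  [0]=0xf2  [1]=0xbb  [2]=0x33  [3]=0x9f

f2 bb 33 9f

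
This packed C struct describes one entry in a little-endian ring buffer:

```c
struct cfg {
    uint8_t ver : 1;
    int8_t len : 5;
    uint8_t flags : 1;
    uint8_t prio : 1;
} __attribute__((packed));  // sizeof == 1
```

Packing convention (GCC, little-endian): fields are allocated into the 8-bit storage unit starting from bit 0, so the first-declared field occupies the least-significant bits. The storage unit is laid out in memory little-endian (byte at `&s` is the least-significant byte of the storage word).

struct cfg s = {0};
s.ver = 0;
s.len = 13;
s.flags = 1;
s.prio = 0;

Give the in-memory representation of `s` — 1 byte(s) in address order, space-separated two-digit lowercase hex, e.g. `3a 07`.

5a

[0+:1] ver=0 & 0x1 = 0x0; word=0x00
[1+:5] len=13 & 0x1f = 0xd; word=0x1a
[6+:1] flags=1 & 0x1 = 0x1; word=0x5a
[7+:1] prio=0 & 0x1 = 0x0; word=0x5a
word = 0x5a → little-endian bytes:
  [0]=0x5a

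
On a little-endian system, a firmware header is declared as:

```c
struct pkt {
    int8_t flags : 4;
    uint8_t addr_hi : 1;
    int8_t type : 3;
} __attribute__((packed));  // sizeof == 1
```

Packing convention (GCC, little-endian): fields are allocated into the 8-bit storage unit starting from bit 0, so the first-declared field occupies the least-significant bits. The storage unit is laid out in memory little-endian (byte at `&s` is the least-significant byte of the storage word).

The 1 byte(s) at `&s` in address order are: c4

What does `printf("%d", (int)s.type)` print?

-2

[0]=0xc4 (little-endian) → word 0xc4
flags:4 @ bit 0 → (0xc4>>0)&0xf = 0x4
addr_hi:1 @ bit 4 → (0xc4>>4)&0x1 = 0x0
type:3 @ bit 5 → (0xc4>>5)&0x7 = 0x6  ←
type signed 3b, MSB=1: 6 - 8 = -2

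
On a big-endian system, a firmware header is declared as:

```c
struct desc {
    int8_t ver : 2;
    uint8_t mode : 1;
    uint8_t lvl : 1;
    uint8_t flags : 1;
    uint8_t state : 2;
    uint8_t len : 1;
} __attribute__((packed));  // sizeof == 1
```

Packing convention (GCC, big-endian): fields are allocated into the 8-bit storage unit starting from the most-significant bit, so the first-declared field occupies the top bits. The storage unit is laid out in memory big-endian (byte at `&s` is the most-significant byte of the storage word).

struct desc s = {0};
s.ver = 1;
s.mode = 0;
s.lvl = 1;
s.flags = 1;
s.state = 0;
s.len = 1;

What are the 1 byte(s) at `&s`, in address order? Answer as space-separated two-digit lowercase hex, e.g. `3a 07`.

ver:2 = 1 → 0x1 << 6 → word 0x40
mode:1 = 0 → 0x0 << 5 → word 0x40
lvl:1 = 1 → 0x1 << 4 → word 0x50
flags:1 = 1 → 0x1 << 3 → word 0x58
state:2 = 0 → 0x0 << 1 → word 0x58
len:1 = 1 → 0x1 << 0 → word 0x59
word = 0x59 → big-endian bytes:
  [0]=0x59

59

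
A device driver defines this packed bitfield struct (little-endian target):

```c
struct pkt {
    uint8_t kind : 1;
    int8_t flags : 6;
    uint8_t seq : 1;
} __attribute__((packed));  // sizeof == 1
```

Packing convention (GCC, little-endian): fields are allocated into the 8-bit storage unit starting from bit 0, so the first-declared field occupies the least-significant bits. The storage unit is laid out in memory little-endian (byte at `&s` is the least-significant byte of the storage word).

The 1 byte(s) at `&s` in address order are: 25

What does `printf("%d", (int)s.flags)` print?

18

[0]=0x25 (little-endian) → word 0x25
kind:1 @ bit 0 → (0x25>>0)&0x1 = 0x1
flags:6 @ bit 1 → (0x25>>1)&0x3f = 0x12  ←
seq:1 @ bit 7 → (0x25>>7)&0x1 = 0x0
flags signed 6b, MSB=0: value = 18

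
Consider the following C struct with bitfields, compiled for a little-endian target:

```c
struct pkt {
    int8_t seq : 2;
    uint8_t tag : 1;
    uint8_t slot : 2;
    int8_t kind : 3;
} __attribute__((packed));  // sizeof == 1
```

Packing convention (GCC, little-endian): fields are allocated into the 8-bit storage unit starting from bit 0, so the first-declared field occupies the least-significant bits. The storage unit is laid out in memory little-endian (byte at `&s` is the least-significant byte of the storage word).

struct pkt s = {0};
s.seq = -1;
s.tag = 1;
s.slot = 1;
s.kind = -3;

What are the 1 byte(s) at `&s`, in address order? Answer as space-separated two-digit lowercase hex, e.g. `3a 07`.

seq (2b) val=-1 bits=0x3 at bit 0: 0x03
tag (1b) val=1 bits=0x1 at bit 2: 0x07
slot (2b) val=1 bits=0x1 at bit 3: 0x0f
kind (3b) val=-3 bits=0x5 at bit 5: 0xaf
word = 0xaf → little-endian bytes:
  [0]=0xaf

af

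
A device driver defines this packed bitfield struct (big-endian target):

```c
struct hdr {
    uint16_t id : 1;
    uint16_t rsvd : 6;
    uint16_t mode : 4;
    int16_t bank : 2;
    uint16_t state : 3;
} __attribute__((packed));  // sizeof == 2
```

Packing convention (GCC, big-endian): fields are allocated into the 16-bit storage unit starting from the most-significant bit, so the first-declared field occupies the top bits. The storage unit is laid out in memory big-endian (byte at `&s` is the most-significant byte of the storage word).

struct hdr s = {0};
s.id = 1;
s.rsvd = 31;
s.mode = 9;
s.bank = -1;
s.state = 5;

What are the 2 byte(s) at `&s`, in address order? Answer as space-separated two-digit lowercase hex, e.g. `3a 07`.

id (1b) val=1 bits=0x1 at bit 15: 0x8000
rsvd (6b) val=31 bits=0x1f at bit 9: 0xbe00
mode (4b) val=9 bits=0x9 at bit 5: 0xbf20
bank (2b) val=-1 bits=0x3 at bit 3: 0xbf38
state (3b) val=5 bits=0x5 at bit 0: 0xbf3d
word = 0xbf3d → big-endian bytes:
  [0]=0xbf  [1]=0x3d

bf 3d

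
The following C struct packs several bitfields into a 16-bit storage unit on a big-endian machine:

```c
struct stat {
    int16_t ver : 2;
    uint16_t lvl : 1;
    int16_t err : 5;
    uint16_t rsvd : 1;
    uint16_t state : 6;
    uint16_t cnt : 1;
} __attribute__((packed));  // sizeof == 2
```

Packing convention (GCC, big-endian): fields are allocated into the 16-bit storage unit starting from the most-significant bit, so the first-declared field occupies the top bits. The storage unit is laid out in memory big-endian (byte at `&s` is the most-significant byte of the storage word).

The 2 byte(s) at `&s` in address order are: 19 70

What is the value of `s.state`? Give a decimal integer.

56

[0]=0x19 [1]=0x70 (big-endian) → word 0x1970
ver:2 @ bit 14 → (0x1970>>14)&0x3 = 0x0
lvl:1 @ bit 13 → (0x1970>>13)&0x1 = 0x0
err:5 @ bit 8 → (0x1970>>8)&0x1f = 0x19
rsvd:1 @ bit 7 → (0x1970>>7)&0x1 = 0x0
state:6 @ bit 1 → (0x1970>>1)&0x3f = 0x38  ←
cnt:1 @ bit 0 → (0x1970>>0)&0x1 = 0x0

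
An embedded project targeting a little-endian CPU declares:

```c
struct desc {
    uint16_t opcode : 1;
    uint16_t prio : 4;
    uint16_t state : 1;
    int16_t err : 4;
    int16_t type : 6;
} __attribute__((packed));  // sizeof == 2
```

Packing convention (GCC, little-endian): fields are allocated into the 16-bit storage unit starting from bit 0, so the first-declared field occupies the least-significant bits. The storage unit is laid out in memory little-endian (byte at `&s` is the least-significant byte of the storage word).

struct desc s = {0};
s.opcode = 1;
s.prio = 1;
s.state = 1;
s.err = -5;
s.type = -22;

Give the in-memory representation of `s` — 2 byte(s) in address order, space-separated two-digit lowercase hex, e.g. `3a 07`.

opcode:1 = 1 → 0x1 << 0 → word 0x0001
prio:4 = 1 → 0x1 << 1 → word 0x0003
state:1 = 1 → 0x1 << 5 → word 0x0023
err:4 = -5 → 0xb << 6 → word 0x02e3
type:6 = -22 → 0x2a << 10 → word 0xaae3
word = 0xaae3 → little-endian bytes:
  [0]=0xe3  [1]=0xaa

e3 aa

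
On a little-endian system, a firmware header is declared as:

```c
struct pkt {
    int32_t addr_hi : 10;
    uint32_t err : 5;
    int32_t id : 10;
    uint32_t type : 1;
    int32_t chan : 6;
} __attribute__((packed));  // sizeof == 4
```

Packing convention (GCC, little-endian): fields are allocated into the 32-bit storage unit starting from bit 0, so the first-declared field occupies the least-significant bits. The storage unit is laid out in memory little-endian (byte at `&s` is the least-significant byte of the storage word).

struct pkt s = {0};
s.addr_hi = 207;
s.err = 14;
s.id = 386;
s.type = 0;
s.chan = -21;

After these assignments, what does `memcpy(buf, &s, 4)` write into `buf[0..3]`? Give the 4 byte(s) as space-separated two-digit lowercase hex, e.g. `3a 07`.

cf 38 c1 ac

addr_hi:10 = 207 → 0xcf << 0 → word 0x000000cf
err:5 = 14 → 0xe << 10 → word 0x000038cf
id:10 = 386 → 0x182 << 15 → word 0x00c138cf
type:1 = 0 → 0x0 << 25 → word 0x00c138cf
chan:6 = -21 → 0x2b << 26 → word 0xacc138cf
word = 0xacc138cf → little-endian bytes:
  [0]=0xcf  [1]=0x38  [2]=0xc1  [3]=0xac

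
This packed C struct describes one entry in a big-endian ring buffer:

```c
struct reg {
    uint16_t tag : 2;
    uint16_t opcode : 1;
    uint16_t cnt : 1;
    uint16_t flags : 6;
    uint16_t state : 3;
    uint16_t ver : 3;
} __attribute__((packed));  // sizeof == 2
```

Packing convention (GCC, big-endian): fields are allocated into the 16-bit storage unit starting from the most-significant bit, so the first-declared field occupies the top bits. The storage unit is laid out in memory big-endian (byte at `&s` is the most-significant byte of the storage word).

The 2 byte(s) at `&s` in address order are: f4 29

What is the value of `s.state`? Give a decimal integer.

5

[0]=0xf4 [1]=0x29 (big-endian) → word 0xf429
tag [14+:2] = (word>>14) & 0x3 = 3
opcode [13+:1] = (word>>13) & 0x1 = 1
cnt [12+:1] = (word>>12) & 0x1 = 1
flags [6+:6] = (word>>6) & 0x3f = 16
state [3+:3] = (word>>3) & 0x7 = 5  ←
ver [0+:3] = (word>>0) & 0x7 = 1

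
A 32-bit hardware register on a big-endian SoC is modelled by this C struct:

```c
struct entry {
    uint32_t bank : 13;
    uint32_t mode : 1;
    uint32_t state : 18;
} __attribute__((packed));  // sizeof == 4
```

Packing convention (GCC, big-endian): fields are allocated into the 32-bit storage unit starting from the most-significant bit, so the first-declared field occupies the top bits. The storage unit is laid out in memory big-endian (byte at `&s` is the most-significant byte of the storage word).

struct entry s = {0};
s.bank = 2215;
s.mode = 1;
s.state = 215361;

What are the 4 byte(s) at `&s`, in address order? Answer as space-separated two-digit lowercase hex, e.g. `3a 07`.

45 3f 49 41

bank (13b) val=2215 bits=0x8a7 at bit 19: 0x45380000
mode (1b) val=1 bits=0x1 at bit 18: 0x453c0000
state (18b) val=215361 bits=0x34941 at bit 0: 0x453f4941
word = 0x453f4941 → big-endian bytes:
  [0]=0x45  [1]=0x3f  [2]=0x49  [3]=0x41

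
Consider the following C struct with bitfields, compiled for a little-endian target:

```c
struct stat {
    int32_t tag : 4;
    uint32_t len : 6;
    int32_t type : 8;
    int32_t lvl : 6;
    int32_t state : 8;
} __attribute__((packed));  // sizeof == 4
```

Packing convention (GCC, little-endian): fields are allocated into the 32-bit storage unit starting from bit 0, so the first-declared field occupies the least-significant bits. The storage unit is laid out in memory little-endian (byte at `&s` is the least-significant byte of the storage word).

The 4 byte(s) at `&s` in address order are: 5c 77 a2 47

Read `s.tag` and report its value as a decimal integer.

-4

[0]=0x5c [1]=0x77 [2]=0xa2 [3]=0x47 (little-endian) → word 0x47a2775c
tag [0+:4] = (word>>0) & 0xf = 12  ←
len [4+:6] = (word>>4) & 0x3f = 53
type [10+:8] = (word>>10) & 0xff = 157
lvl [18+:6] = (word>>18) & 0x3f = 40
state [24+:8] = (word>>24) & 0xff = 71
tag signed 4b, MSB=1: 12 - 16 = -4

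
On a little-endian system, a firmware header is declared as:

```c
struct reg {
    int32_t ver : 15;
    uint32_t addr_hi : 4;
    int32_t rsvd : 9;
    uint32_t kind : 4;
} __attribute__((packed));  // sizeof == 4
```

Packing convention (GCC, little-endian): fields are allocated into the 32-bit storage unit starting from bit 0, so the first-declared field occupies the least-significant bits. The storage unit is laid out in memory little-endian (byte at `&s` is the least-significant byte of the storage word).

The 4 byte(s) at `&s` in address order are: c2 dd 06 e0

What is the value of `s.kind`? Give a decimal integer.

[0]=0xc2 [1]=0xdd [2]=0x06 [3]=0xe0 (little-endian) → word 0xe006ddc2
ver:15 @ bit 0 → (0xe006ddc2>>0)&0x7fff = 0x5dc2
addr_hi:4 @ bit 15 → (0xe006ddc2>>15)&0xf = 0xd
rsvd:9 @ bit 19 → (0xe006ddc2>>19)&0x1ff = 0x0
kind:4 @ bit 28 → (0xe006ddc2>>28)&0xf = 0xe  ←

14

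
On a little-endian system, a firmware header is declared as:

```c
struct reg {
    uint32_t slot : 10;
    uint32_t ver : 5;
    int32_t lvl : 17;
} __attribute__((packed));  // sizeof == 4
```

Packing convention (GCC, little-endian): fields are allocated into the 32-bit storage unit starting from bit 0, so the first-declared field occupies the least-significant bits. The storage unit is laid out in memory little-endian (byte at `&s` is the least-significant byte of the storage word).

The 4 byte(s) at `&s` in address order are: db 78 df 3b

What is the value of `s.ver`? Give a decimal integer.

[0]=0xdb [1]=0x78 [2]=0xdf [3]=0x3b (little-endian) → word 0x3bdf78db
slot [0+:10] = (word>>0) & 0x3ff = 219
ver [10+:5] = (word>>10) & 0x1f = 30  ←
lvl [15+:17] = (word>>15) & 0x1ffff = 30654

30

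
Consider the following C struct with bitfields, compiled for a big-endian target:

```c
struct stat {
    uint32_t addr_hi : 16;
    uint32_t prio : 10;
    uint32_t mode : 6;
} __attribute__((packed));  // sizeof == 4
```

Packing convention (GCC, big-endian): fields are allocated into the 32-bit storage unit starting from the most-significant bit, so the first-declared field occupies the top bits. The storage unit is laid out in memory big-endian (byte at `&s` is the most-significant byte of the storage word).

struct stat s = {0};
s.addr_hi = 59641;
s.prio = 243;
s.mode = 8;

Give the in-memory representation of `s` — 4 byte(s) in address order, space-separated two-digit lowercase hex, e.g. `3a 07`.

e8 f9 3c c8

addr_hi (16b) val=59641 bits=0xe8f9 at bit 16: 0xe8f90000
prio (10b) val=243 bits=0xf3 at bit 6: 0xe8f93cc0
mode (6b) val=8 bits=0x8 at bit 0: 0xe8f93cc8
word = 0xe8f93cc8 → big-endian bytes:
  [0]=0xe8  [1]=0xf9  [2]=0x3c  [3]=0xc8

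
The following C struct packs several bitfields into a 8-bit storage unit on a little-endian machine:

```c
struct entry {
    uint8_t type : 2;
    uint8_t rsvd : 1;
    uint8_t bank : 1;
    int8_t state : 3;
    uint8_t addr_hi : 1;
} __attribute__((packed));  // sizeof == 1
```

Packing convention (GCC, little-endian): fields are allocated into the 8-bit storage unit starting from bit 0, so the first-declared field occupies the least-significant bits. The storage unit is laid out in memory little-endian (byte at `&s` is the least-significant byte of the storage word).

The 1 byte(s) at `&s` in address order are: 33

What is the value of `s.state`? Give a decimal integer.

[0]=0x33 (little-endian) → word 0x33
type [0+:2] = (word>>0) & 0x3 = 3
rsvd [2+:1] = (word>>2) & 0x1 = 0
bank [3+:1] = (word>>3) & 0x1 = 0
state [4+:3] = (word>>4) & 0x7 = 3  ←
addr_hi [7+:1] = (word>>7) & 0x1 = 0
state signed 3b, MSB=0: value = 3

3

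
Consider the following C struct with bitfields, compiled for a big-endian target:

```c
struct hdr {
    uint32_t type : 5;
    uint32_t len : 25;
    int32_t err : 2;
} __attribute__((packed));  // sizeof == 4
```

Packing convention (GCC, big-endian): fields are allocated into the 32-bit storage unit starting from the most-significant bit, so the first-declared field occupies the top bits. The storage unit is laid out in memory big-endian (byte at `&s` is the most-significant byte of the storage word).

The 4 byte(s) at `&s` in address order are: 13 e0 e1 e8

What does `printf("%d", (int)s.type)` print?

2

[0]=0x13 [1]=0xe0 [2]=0xe1 [3]=0xe8 (big-endian) → word 0x13e0e1e8
type:5 @ bit 27 → (0x13e0e1e8>>27)&0x1f = 0x2  ←
len:25 @ bit 2 → (0x13e0e1e8>>2)&0x1ffffff = 0xf8387a
err:2 @ bit 0 → (0x13e0e1e8>>0)&0x3 = 0x0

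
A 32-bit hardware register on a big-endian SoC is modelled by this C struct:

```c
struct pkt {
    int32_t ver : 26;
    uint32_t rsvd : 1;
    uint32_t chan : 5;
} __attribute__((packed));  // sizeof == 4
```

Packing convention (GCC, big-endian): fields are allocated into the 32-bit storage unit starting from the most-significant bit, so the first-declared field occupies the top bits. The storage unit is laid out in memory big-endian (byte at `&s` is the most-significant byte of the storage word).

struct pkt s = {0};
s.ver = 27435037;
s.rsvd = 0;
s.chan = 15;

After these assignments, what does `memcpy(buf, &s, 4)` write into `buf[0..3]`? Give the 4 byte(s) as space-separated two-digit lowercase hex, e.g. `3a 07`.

68 a8 07 4f

ver (26b) val=27435037 bits=0x1a2a01d at bit 6: 0x68a80740
rsvd (1b) val=0 bits=0x0 at bit 5: 0x68a80740
chan (5b) val=15 bits=0xf at bit 0: 0x68a8074f
word = 0x68a8074f → big-endian bytes:
  [0]=0x68  [1]=0xa8  [2]=0x07  [3]=0x4f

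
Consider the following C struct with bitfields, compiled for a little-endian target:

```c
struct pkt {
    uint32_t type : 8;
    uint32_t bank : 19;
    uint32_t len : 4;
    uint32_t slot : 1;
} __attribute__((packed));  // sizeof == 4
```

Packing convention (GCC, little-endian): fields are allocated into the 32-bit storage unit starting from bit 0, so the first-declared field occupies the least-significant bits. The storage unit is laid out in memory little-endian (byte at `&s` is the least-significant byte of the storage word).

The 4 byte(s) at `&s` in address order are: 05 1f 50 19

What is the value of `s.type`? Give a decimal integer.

[0]=0x05 [1]=0x1f [2]=0x50 [3]=0x19 (little-endian) → word 0x19501f05
type:8 @ bit 0 → (0x19501f05>>0)&0xff = 0x5  ←
bank:19 @ bit 8 → (0x19501f05>>8)&0x7ffff = 0x1501f
len:4 @ bit 27 → (0x19501f05>>27)&0xf = 0x3
slot:1 @ bit 31 → (0x19501f05>>31)&0x1 = 0x0

5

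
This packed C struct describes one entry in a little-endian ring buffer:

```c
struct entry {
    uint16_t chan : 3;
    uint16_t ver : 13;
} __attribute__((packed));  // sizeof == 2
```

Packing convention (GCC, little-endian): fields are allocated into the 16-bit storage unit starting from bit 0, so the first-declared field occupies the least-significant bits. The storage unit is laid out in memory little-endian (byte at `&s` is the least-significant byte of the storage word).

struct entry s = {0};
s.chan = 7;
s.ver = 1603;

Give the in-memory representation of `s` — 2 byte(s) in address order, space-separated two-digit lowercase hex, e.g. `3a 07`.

1f 32

chan:3 = 7 → 0x7 << 0 → word 0x0007
ver:13 = 1603 → 0x643 << 3 → word 0x321f
word = 0x321f → little-endian bytes:
  [0]=0x1f  [1]=0x32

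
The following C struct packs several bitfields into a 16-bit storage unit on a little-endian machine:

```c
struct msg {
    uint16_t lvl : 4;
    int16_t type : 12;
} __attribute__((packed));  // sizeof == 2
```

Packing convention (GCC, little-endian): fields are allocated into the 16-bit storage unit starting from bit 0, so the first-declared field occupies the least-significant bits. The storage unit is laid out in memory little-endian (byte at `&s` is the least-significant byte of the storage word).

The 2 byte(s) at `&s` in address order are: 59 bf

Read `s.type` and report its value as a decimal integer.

-1035

[0]=0x59 [1]=0xbf (little-endian) → word 0xbf59
lvl [0+:4] = (word>>0) & 0xf = 9
type [4+:12] = (word>>4) & 0xfff = 3061  ←
type signed 12b, MSB=1: 3061 - 4096 = -1035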